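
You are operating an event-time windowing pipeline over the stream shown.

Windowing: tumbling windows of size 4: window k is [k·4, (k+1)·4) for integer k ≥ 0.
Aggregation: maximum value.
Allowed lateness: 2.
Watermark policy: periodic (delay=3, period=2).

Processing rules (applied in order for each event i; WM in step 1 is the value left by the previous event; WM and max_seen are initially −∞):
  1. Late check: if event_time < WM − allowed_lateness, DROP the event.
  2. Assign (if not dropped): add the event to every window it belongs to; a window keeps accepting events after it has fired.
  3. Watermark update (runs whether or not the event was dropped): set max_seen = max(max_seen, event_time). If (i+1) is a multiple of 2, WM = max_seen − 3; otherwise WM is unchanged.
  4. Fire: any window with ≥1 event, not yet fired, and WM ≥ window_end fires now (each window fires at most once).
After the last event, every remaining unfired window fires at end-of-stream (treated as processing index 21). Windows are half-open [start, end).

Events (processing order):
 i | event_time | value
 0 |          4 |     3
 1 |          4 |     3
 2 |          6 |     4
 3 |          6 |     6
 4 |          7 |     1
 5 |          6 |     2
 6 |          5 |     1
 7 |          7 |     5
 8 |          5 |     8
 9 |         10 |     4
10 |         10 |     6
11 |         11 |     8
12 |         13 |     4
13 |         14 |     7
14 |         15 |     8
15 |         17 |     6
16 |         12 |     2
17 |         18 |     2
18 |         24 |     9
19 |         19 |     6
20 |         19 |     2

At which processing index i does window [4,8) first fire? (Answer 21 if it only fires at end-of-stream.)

i=0 t=4 v=3: → [4,8); WM=−∞
i=1 t=4 v=3: → [4,8); WM=1
i=2 t=6 v=4: → [4,8); WM=1
i=3 t=6 v=6: → [4,8); WM=3
i=4 t=7 v=1: → [4,8); WM=3
i=5 t=6 v=2: → [4,8); WM=4
i=6 t=5 v=1: → [4,8); WM=4
i=7 t=7 v=5: → [4,8); WM=4
i=8 t=5 v=8: → [4,8); WM=4
i=9 t=10 v=4: → [8,12); WM=7
i=10 t=10 v=6: → [8,12); WM=7
i=11 t=11 v=8: → [8,12); WM=8; [4,8) fires=8
i=12 t=13 v=4: → [12,16); WM=8
i=13 t=14 v=7: → [12,16); WM=11
i=14 t=15 v=8: → [12,16); WM=11
i=15 t=17 v=6: → [16,20); WM=14; [8,12) fires=8
i=16 t=12 v=2: → [12,16); WM=14
i=17 t=18 v=2: → [16,20); WM=15
i=18 t=24 v=9: → [24,28); WM=15
i=19 t=19 v=6: → [16,20); WM=21; [12,16) fires=8 [16,20) fires=6
i=20 t=19 v=2: → [16,20); WM=21

11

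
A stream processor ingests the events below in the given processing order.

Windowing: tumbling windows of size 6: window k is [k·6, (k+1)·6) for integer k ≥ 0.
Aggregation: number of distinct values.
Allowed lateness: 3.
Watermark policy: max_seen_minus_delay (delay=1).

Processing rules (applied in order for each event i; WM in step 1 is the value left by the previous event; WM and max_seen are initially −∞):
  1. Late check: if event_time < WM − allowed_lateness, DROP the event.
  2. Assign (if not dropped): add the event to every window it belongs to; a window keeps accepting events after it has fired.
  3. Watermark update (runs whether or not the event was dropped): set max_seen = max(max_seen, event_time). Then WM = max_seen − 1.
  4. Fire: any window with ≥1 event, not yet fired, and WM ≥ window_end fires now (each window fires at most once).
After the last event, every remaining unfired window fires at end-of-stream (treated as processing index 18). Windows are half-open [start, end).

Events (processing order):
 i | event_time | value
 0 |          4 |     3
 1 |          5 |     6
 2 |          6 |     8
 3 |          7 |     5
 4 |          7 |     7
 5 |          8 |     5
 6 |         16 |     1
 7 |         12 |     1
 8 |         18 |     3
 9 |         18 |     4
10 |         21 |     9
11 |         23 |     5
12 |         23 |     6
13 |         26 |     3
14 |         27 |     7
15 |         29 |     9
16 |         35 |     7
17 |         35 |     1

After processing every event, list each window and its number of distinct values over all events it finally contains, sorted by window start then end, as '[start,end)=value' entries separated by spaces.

i=0 t=4 v=3: → [0,6); WM=3
i=1 t=5 v=6: → [0,6); WM=4
i=2 t=6 v=8: → [6,12); WM=5
i=3 t=7 v=5: → [6,12); WM=6; [0,6) fires=2
i=4 t=7 v=7: → [6,12); WM=6
i=5 t=8 v=5: → [6,12); WM=7
i=6 t=16 v=1: → [12,18); WM=15; [6,12) fires=3
i=7 t=12 v=1: → [12,18); WM=15
i=8 t=18 v=3: → [18,24); WM=17
i=9 t=18 v=4: → [18,24); WM=17
i=10 t=21 v=9: → [18,24); WM=20; [12,18) fires=1
i=11 t=23 v=5: → [18,24); WM=22
i=12 t=23 v=6: → [18,24); WM=22
i=13 t=26 v=3: → [24,30); WM=25; [18,24) fires=5
i=14 t=27 v=7: → [24,30); WM=26
i=15 t=29 v=9: → [24,30); WM=28
i=16 t=35 v=7: → [30,36); WM=34; [24,30) fires=3
i=17 t=35 v=1: → [30,36); WM=34

[0,6)=2 [6,12)=3 [12,18)=1 [18,24)=5 [24,30)=3 [30,36)=2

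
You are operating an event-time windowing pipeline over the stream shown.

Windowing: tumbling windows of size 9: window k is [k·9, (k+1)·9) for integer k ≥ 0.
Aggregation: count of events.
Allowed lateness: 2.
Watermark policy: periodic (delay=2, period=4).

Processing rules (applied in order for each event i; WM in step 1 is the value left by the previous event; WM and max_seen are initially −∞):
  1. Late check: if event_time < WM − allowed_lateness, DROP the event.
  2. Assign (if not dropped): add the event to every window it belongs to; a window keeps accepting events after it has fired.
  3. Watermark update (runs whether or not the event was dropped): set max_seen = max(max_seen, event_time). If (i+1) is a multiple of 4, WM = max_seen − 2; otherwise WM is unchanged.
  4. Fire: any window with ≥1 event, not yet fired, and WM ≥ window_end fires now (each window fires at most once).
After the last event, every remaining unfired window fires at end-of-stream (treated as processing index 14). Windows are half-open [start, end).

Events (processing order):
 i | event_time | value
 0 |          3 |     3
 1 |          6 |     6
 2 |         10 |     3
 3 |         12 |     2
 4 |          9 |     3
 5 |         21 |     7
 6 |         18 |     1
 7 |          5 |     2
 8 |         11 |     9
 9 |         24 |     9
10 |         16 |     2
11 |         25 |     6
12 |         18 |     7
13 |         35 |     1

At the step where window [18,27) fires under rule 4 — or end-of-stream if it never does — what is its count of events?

4

i=0 t=3 v=3: → [0,9); WM=−∞
i=1 t=6 v=6: → [0,9); WM=−∞
i=2 t=10 v=3: → [9,18); WM=−∞
i=3 t=12 v=2: → [9,18); WM=10; [0,9) fires=2
i=4 t=9 v=3: → [9,18); WM=10
i=5 t=21 v=7: → [18,27); WM=10
i=6 t=18 v=1: → [18,27); WM=10
i=7 t=5 v=2: DROP (t<10-2); WM=19; [9,18) fires=3
i=8 t=11 v=9: DROP (t<19-2); WM=19
i=9 t=24 v=9: → [18,27); WM=19
i=10 t=16 v=2: DROP (t<19-2); WM=19
i=11 t=25 v=6: → [18,27); WM=23
i=12 t=18 v=7: DROP (t<23-2); WM=23
i=13 t=35 v=1: → [27,36); WM=23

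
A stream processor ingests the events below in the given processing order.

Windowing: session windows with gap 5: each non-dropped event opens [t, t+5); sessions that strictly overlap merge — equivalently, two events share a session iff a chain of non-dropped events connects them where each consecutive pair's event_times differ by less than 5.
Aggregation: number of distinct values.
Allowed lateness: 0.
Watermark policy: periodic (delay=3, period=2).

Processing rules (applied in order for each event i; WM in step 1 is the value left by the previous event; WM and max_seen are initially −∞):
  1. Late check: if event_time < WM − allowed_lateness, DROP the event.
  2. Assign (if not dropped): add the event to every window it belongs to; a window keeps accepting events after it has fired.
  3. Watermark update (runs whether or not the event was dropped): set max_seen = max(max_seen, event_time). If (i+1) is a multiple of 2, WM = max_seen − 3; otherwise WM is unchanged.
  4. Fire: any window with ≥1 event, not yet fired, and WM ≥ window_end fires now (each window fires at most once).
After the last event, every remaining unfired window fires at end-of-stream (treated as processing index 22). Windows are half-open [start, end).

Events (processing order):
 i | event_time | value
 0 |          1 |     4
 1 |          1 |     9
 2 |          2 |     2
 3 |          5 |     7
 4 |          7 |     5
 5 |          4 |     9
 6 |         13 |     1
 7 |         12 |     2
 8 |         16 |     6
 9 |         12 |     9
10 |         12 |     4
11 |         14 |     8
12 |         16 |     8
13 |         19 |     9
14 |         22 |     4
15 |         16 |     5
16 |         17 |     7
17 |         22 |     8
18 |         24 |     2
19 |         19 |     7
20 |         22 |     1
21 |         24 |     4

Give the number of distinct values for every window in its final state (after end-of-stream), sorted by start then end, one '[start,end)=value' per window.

i=0 t=1 v=4: → [1,6); WM=−∞
i=1 t=1 v=9: → [1,6); WM=-2
i=2 t=2 v=2: → [1,7); WM=-2
i=3 t=5 v=7: → [1,10); WM=2
i=4 t=7 v=5: → [1,12); WM=2
i=5 t=4 v=9: → [1,12); WM=4
i=6 t=13 v=1: → [13,18); WM=4
i=7 t=12 v=2: → [12,18); WM=10
i=8 t=16 v=6: → [12,21); WM=10
i=9 t=12 v=9: → [12,21); WM=13
i=10 t=12 v=4: DROP (t<13-0); WM=13
i=11 t=14 v=8: → [12,21); WM=13
i=12 t=16 v=8: → [12,21); WM=13
i=13 t=19 v=9: → [12,24); WM=16
i=14 t=22 v=4: → [12,27); WM=16
i=15 t=16 v=5: → [12,27); WM=19
i=16 t=17 v=7: DROP (t<19-0); WM=19
i=17 t=22 v=8: → [12,27); WM=19
i=18 t=24 v=2: → [12,29); WM=19
i=19 t=19 v=7: → [12,29); WM=21
i=20 t=22 v=1: → [12,29); WM=21
i=21 t=24 v=4: → [12,29); WM=21

[1,12)=5 [12,29)=8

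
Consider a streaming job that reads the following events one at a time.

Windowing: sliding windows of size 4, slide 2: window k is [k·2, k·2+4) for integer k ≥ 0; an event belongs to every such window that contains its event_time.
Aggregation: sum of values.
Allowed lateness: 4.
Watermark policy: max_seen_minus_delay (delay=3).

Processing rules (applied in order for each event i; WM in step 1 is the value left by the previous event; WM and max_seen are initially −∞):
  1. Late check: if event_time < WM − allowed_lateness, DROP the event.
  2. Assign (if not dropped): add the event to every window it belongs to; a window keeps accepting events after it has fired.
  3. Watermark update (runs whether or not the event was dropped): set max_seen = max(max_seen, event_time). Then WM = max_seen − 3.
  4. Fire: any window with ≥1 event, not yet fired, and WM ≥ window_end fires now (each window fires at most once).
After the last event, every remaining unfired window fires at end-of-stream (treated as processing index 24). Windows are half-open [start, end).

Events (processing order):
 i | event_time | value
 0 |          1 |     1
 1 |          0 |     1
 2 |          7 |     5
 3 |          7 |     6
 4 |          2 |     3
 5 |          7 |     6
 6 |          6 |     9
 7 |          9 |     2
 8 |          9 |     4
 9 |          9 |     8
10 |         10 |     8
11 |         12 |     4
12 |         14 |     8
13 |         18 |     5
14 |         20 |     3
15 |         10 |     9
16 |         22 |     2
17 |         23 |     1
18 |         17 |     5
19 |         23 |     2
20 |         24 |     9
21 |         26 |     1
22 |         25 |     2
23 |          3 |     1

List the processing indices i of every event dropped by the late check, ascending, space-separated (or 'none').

i=0 t=1 v=1: → [0,4); WM=-2
i=1 t=0 v=1: → [0,4); WM=-2
i=2 t=7 v=5: → [6,10),[4,8); WM=4; [0,4) fires=2
i=3 t=7 v=6: → [6,10),[4,8); WM=4
i=4 t=2 v=3: → [2,6),[0,4); WM=4
i=5 t=7 v=6: → [6,10),[4,8); WM=4
i=6 t=6 v=9: → [6,10),[4,8); WM=4
i=7 t=9 v=2: → [8,12),[6,10); WM=6; [2,6) fires=3
i=8 t=9 v=4: → [8,12),[6,10); WM=6
i=9 t=9 v=8: → [8,12),[6,10); WM=6
i=10 t=10 v=8: → [10,14),[8,12); WM=7
i=11 t=12 v=4: → [12,16),[10,14); WM=9; [4,8) fires=26
i=12 t=14 v=8: → [14,18),[12,16); WM=11; [6,10) fires=40
i=13 t=18 v=5: → [18,22),[16,20); WM=15; [8,12) fires=22 [10,14) fires=12
i=14 t=20 v=3: → [20,24),[18,22); WM=17; [12,16) fires=12
i=15 t=10 v=9: DROP (t<17-4); WM=17
i=16 t=22 v=2: → [22,26),[20,24); WM=19; [14,18) fires=8
i=17 t=23 v=1: → [22,26),[20,24); WM=20; [16,20) fires=5
i=18 t=17 v=5: → [16,20),[14,18); WM=20
i=19 t=23 v=2: → [22,26),[20,24); WM=20
i=20 t=24 v=9: → [24,28),[22,26); WM=21
i=21 t=26 v=1: → [26,30),[24,28); WM=23; [18,22) fires=8
i=22 t=25 v=2: → [24,28),[22,26); WM=23
i=23 t=3 v=1: DROP (t<23-4); WM=23

15 23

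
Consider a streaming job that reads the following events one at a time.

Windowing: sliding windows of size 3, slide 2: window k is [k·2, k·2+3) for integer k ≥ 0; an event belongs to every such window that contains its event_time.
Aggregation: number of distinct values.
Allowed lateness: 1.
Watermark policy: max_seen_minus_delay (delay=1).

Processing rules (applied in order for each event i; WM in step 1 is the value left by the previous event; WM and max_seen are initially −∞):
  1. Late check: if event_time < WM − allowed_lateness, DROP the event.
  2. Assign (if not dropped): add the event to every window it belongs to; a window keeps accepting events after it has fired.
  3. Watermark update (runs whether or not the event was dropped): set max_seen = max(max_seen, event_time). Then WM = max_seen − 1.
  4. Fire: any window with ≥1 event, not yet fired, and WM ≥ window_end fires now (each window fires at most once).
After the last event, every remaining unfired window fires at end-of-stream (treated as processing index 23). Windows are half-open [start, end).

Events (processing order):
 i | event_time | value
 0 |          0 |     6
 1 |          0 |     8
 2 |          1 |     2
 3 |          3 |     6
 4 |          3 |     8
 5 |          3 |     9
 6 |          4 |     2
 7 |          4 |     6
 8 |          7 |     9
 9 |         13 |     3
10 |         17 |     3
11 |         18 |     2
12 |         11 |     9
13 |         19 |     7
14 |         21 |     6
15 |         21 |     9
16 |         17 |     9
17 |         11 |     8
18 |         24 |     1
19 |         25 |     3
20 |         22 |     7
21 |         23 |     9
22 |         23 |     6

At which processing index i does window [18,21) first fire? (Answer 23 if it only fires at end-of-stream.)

18

i=0 t=0 v=6: → [0,3); WM=-1
i=1 t=0 v=8: → [0,3); WM=-1
i=2 t=1 v=2: → [0,3); WM=0
i=3 t=3 v=6: → [2,5); WM=2
i=4 t=3 v=8: → [2,5); WM=2
i=5 t=3 v=9: → [2,5); WM=2
i=6 t=4 v=2: → [4,7),[2,5); WM=3; [0,3) fires=3
i=7 t=4 v=6: → [4,7),[2,5); WM=3
i=8 t=7 v=9: → [6,9); WM=6; [2,5) fires=4
i=9 t=13 v=3: → [12,15); WM=12; [4,7) fires=2 [6,9) fires=1
i=10 t=17 v=3: → [16,19); WM=16; [12,15) fires=1
i=11 t=18 v=2: → [18,21),[16,19); WM=17
i=12 t=11 v=9: DROP (t<17-1); WM=17
i=13 t=19 v=7: → [18,21); WM=18
i=14 t=21 v=6: → [20,23); WM=20; [16,19) fires=2
i=15 t=21 v=9: → [20,23); WM=20
i=16 t=17 v=9: DROP (t<20-1); WM=20
i=17 t=11 v=8: DROP (t<20-1); WM=20
i=18 t=24 v=1: → [24,27),[22,25); WM=23; [18,21) fires=2 [20,23) fires=2
i=19 t=25 v=3: → [24,27); WM=24
i=20 t=22 v=7: DROP (t<24-1); WM=24
i=21 t=23 v=9: → [22,25); WM=24
i=22 t=23 v=6: → [22,25); WM=24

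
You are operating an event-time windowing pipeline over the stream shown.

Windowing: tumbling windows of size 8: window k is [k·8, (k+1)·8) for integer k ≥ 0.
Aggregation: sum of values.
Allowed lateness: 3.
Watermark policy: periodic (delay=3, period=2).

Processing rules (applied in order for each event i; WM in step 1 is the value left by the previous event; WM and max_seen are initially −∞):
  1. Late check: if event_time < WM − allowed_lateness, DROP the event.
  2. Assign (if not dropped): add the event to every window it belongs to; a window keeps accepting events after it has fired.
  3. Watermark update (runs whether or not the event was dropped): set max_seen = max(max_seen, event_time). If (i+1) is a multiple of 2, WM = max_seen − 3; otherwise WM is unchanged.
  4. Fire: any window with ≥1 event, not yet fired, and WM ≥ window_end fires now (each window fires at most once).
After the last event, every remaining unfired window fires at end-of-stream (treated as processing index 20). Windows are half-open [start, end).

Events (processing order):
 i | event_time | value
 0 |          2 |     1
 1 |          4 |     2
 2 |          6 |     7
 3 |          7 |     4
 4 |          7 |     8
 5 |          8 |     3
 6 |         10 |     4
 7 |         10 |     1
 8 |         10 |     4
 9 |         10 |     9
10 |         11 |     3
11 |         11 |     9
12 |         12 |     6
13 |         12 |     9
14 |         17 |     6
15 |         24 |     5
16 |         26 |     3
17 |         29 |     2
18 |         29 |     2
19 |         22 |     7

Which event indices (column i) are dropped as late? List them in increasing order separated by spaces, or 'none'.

19

i=0 t=2 v=1: → [0,8); WM=−∞
i=1 t=4 v=2: → [0,8); WM=1
i=2 t=6 v=7: → [0,8); WM=1
i=3 t=7 v=4: → [0,8); WM=4
i=4 t=7 v=8: → [0,8); WM=4
i=5 t=8 v=3: → [8,16); WM=5
i=6 t=10 v=4: → [8,16); WM=5
i=7 t=10 v=1: → [8,16); WM=7
i=8 t=10 v=4: → [8,16); WM=7
i=9 t=10 v=9: → [8,16); WM=7
i=10 t=11 v=3: → [8,16); WM=7
i=11 t=11 v=9: → [8,16); WM=8; [0,8) fires=22
i=12 t=12 v=6: → [8,16); WM=8
i=13 t=12 v=9: → [8,16); WM=9
i=14 t=17 v=6: → [16,24); WM=9
i=15 t=24 v=5: → [24,32); WM=21; [8,16) fires=48
i=16 t=26 v=3: → [24,32); WM=21
i=17 t=29 v=2: → [24,32); WM=26; [16,24) fires=6
i=18 t=29 v=2: → [24,32); WM=26
i=19 t=22 v=7: DROP (t<26-3); WM=26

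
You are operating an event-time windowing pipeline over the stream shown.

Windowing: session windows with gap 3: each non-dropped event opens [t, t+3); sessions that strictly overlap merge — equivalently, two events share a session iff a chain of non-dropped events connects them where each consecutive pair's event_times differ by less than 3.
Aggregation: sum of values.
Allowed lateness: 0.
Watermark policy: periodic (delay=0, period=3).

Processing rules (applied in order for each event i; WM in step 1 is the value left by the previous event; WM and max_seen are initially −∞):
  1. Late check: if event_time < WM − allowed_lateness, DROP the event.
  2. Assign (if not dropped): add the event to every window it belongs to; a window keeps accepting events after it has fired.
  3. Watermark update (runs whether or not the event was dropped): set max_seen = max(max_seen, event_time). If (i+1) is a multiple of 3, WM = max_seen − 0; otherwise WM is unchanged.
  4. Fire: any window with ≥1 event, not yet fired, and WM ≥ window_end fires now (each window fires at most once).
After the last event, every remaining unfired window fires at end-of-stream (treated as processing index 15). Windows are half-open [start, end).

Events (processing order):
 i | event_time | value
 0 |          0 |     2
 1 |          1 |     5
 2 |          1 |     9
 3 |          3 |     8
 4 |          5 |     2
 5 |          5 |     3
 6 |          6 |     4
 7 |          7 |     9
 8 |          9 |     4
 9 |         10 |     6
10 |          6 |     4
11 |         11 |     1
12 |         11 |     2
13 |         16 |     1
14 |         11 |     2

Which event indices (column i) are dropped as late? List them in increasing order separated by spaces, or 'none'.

i=0 t=0 v=2: → [0,3); WM=−∞
i=1 t=1 v=5: → [0,4); WM=−∞
i=2 t=1 v=9: → [0,4); WM=1
i=3 t=3 v=8: → [0,6); WM=1
i=4 t=5 v=2: → [0,8); WM=1
i=5 t=5 v=3: → [0,8); WM=5
i=6 t=6 v=4: → [0,9); WM=5
i=7 t=7 v=9: → [0,10); WM=5
i=8 t=9 v=4: → [0,12); WM=9
i=9 t=10 v=6: → [0,13); WM=9
i=10 t=6 v=4: DROP (t<9-0); WM=9
i=11 t=11 v=1: → [0,14); WM=11
i=12 t=11 v=2: → [0,14); WM=11
i=13 t=16 v=1: → [16,19); WM=11
i=14 t=11 v=2: → [0,14); WM=16

10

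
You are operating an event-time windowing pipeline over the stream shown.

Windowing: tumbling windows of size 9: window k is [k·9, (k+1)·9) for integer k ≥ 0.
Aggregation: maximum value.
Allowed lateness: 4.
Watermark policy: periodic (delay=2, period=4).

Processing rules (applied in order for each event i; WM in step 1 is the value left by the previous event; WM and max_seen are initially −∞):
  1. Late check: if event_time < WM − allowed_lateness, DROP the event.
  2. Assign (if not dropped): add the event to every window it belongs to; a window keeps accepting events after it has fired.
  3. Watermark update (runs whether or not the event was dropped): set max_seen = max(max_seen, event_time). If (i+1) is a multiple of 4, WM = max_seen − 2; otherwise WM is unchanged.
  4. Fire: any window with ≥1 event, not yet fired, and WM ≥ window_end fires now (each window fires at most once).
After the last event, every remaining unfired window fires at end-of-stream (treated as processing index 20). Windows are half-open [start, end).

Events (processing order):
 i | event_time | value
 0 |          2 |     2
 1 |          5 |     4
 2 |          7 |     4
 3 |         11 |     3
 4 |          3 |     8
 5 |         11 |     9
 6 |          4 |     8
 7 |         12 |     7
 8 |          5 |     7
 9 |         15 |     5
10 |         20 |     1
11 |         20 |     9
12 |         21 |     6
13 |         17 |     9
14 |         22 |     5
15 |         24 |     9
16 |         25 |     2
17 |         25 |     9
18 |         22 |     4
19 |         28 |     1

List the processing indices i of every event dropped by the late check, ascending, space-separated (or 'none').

i=0 t=2 v=2: → [0,9); WM=−∞
i=1 t=5 v=4: → [0,9); WM=−∞
i=2 t=7 v=4: → [0,9); WM=−∞
i=3 t=11 v=3: → [9,18); WM=9; [0,9) fires=4
i=4 t=3 v=8: DROP (t<9-4); WM=9
i=5 t=11 v=9: → [9,18); WM=9
i=6 t=4 v=8: DROP (t<9-4); WM=9
i=7 t=12 v=7: → [9,18); WM=10
i=8 t=5 v=7: DROP (t<10-4); WM=10
i=9 t=15 v=5: → [9,18); WM=10
i=10 t=20 v=1: → [18,27); WM=10
i=11 t=20 v=9: → [18,27); WM=18; [9,18) fires=9
i=12 t=21 v=6: → [18,27); WM=18
i=13 t=17 v=9: → [9,18); WM=18
i=14 t=22 v=5: → [18,27); WM=18
i=15 t=24 v=9: → [18,27); WM=22
i=16 t=25 v=2: → [18,27); WM=22
i=17 t=25 v=9: → [18,27); WM=22
i=18 t=22 v=4: → [18,27); WM=22
i=19 t=28 v=1: → [27,36); WM=26

4 6 8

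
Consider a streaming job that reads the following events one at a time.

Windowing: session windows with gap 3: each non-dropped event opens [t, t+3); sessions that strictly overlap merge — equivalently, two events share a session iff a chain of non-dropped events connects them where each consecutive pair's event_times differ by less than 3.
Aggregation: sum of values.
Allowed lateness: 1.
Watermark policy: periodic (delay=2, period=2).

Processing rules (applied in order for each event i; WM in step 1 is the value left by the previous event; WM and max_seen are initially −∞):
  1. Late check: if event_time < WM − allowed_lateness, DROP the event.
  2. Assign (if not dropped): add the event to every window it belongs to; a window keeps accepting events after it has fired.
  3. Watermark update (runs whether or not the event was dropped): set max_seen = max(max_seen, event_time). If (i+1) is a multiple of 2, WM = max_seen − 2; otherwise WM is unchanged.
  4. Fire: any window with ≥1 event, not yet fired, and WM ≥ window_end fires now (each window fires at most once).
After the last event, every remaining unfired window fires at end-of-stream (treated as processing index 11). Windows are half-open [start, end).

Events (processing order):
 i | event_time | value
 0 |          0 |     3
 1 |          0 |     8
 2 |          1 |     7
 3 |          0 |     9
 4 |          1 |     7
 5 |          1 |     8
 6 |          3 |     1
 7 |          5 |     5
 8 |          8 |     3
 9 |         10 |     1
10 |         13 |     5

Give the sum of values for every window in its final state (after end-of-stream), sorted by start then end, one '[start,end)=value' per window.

i=0 t=0 v=3: → [0,3); WM=−∞
i=1 t=0 v=8: → [0,3); WM=-2
i=2 t=1 v=7: → [0,4); WM=-2
i=3 t=0 v=9: → [0,4); WM=-1
i=4 t=1 v=7: → [0,4); WM=-1
i=5 t=1 v=8: → [0,4); WM=-1
i=6 t=3 v=1: → [0,6); WM=-1
i=7 t=5 v=5: → [0,8); WM=3
i=8 t=8 v=3: → [8,11); WM=3
i=9 t=10 v=1: → [8,13); WM=8
i=10 t=13 v=5: → [13,16); WM=8

[0,8)=48 [8,13)=4 [13,16)=5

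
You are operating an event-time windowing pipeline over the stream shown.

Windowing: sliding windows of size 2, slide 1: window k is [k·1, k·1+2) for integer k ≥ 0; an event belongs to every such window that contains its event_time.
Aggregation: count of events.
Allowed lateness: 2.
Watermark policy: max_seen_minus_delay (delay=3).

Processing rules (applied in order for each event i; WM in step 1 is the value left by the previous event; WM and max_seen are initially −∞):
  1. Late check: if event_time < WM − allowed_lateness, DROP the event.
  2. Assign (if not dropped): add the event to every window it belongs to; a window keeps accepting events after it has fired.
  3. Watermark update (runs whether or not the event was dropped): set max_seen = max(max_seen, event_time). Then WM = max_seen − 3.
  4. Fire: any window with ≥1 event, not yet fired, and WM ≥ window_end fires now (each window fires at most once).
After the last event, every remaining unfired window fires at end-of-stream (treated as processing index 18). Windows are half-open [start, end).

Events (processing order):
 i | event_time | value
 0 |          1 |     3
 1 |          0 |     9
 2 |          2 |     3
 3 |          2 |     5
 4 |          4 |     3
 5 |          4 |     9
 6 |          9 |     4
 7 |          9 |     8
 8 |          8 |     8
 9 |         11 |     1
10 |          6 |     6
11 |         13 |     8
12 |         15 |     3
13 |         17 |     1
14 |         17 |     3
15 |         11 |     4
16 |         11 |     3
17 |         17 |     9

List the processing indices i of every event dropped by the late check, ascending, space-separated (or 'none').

i=0 t=1 v=3: → [1,3),[0,2); WM=-2
i=1 t=0 v=9: → [0,2); WM=-2
i=2 t=2 v=3: → [2,4),[1,3); WM=-1
i=3 t=2 v=5: → [2,4),[1,3); WM=-1
i=4 t=4 v=3: → [4,6),[3,5); WM=1
i=5 t=4 v=9: → [4,6),[3,5); WM=1
i=6 t=9 v=4: → [9,11),[8,10); WM=6; [0,2) fires=2 [1,3) fires=3 [2,4) fires=2 [3,5) fires=2 [4,6) fires=2
i=7 t=9 v=8: → [9,11),[8,10); WM=6
i=8 t=8 v=8: → [8,10),[7,9); WM=6
i=9 t=11 v=1: → [11,13),[10,12); WM=8
i=10 t=6 v=6: → [6,8),[5,7); WM=8; [5,7) fires=1 [6,8) fires=1
i=11 t=13 v=8: → [13,15),[12,14); WM=10; [7,9) fires=1 [8,10) fires=3
i=12 t=15 v=3: → [15,17),[14,16); WM=12; [9,11) fires=2 [10,12) fires=1
i=13 t=17 v=1: → [17,19),[16,18); WM=14; [11,13) fires=1 [12,14) fires=1
i=14 t=17 v=3: → [17,19),[16,18); WM=14
i=15 t=11 v=4: DROP (t<14-2); WM=14
i=16 t=11 v=3: DROP (t<14-2); WM=14
i=17 t=17 v=9: → [17,19),[16,18); WM=14

15 16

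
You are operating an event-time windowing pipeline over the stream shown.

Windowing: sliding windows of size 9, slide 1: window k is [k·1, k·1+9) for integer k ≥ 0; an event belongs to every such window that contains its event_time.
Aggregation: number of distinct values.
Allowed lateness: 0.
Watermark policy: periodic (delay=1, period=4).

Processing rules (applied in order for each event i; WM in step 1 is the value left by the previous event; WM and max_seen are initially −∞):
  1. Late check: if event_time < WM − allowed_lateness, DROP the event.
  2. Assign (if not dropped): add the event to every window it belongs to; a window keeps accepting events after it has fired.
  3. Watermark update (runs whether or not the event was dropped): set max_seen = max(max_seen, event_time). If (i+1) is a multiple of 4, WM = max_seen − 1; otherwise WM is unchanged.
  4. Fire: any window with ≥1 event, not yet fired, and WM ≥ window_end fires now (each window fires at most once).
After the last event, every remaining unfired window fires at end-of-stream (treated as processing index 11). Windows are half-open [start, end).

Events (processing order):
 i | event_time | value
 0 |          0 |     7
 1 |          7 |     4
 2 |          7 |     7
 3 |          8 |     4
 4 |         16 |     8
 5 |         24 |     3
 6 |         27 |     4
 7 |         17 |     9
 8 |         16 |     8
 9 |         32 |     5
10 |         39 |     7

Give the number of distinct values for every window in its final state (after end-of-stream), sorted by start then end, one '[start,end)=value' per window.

i=0 t=0 v=7: → [0,9); WM=−∞
i=1 t=7 v=4: → [7,16),[6,15),[5,14),[4,13),[3,12),[2,11),[1,10),[0,9); WM=−∞
i=2 t=7 v=7: → [7,16),[6,15),[5,14),[4,13),[3,12),[2,11),[1,10),[0,9); WM=−∞
i=3 t=8 v=4: → [8,17),[7,16),[6,15),[5,14),[4,13),[3,12),[2,11),[1,10),[0,9); WM=7
i=4 t=16 v=8: → [16,25),[15,24),[14,23),[13,22),[12,21),[11,20),[10,19),[9,18),[8,17); WM=7
i=5 t=24 v=3: → [24,33),[23,32),[22,31),[21,30),[20,29),[19,28),[18,27),[17,26),[16,25); WM=7
i=6 t=27 v=4: → [27,36),[26,35),[25,34),[24,33),[23,32),[22,31),[21,30),[20,29),[19,28); WM=7
i=7 t=17 v=9: → [17,26),[16,25),[15,24),[14,23),[13,22),[12,21),[11,20),[10,19),[9,18); WM=26; [0,9) fires=2 [1,10) fires=2 [2,11) fires=2 [3,12) fires=2 [4,13) fires=2 [5,14) fires=2 [6,15) fires=2 [7,16) fires=2 [8,17) fires=2 [9,18) fires=2 [10,19) fires=2 [11,20) fires=2 [12,21) fires=2 [13,22) fires=2 [14,23) fires=2 [15,24) fires=2 [16,25) fires=3 [17,26) fires=2
i=8 t=16 v=8: DROP (t<26-0); WM=26
i=9 t=32 v=5: → [32,41),[31,40),[30,39),[29,38),[28,37),[27,36),[26,35),[25,34),[24,33); WM=26
i=10 t=39 v=7: → [39,48),[38,47),[37,46),[36,45),[35,44),[34,43),[33,42),[32,41),[31,40); WM=26

[0,9)=2 [1,10)=2 [2,11)=2 [3,12)=2 [4,13)=2 [5,14)=2 [6,15)=2 [7,16)=2 [8,17)=2 [9,18)=2 [10,19)=2 [11,20)=2 [12,21)=2 [13,22)=2 [14,23)=2 [15,24)=2 [16,25)=3 [17,26)=2 [18,27)=1 [19,28)=2 [20,29)=2 [21,30)=2 [22,31)=2 [23,32)=2 [24,33)=3 [25,34)=2 [26,35)=2 [27,36)=2 [28,37)=1 [29,38)=1 [30,39)=1 [31,40)=2 [32,41)=2 [33,42)=1 [34,43)=1 [35,44)=1 [36,45)=1 [37,46)=1 [38,47)=1 [39,48)=1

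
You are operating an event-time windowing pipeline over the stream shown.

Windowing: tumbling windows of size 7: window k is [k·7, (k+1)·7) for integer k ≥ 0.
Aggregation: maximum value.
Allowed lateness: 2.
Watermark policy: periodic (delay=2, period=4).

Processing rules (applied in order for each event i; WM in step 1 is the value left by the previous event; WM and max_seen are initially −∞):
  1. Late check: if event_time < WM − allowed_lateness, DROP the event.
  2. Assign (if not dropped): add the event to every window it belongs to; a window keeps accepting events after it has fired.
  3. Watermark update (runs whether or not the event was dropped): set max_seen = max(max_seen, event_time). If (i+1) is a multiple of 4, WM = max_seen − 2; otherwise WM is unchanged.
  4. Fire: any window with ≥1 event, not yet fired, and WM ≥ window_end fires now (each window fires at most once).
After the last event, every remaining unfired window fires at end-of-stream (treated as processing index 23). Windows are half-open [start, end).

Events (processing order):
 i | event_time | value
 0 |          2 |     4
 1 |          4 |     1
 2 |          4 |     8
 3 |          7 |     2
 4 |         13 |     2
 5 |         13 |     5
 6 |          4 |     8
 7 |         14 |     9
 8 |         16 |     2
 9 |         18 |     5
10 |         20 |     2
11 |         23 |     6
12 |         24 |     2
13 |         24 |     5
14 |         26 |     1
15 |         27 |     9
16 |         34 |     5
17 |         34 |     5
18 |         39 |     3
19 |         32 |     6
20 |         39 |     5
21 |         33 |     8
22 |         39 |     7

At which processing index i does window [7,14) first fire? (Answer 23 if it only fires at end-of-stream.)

11

i=0 t=2 v=4: → [0,7); WM=−∞
i=1 t=4 v=1: → [0,7); WM=−∞
i=2 t=4 v=8: → [0,7); WM=−∞
i=3 t=7 v=2: → [7,14); WM=5
i=4 t=13 v=2: → [7,14); WM=5
i=5 t=13 v=5: → [7,14); WM=5
i=6 t=4 v=8: → [0,7); WM=5
i=7 t=14 v=9: → [14,21); WM=12; [0,7) fires=8
i=8 t=16 v=2: → [14,21); WM=12
i=9 t=18 v=5: → [14,21); WM=12
i=10 t=20 v=2: → [14,21); WM=12
i=11 t=23 v=6: → [21,28); WM=21; [7,14) fires=5 [14,21) fires=9
i=12 t=24 v=2: → [21,28); WM=21
i=13 t=24 v=5: → [21,28); WM=21
i=14 t=26 v=1: → [21,28); WM=21
i=15 t=27 v=9: → [21,28); WM=25
i=16 t=34 v=5: → [28,35); WM=25
i=17 t=34 v=5: → [28,35); WM=25
i=18 t=39 v=3: → [35,42); WM=25
i=19 t=32 v=6: → [28,35); WM=37; [21,28) fires=9 [28,35) fires=6
i=20 t=39 v=5: → [35,42); WM=37
i=21 t=33 v=8: DROP (t<37-2); WM=37
i=22 t=39 v=7: → [35,42); WM=37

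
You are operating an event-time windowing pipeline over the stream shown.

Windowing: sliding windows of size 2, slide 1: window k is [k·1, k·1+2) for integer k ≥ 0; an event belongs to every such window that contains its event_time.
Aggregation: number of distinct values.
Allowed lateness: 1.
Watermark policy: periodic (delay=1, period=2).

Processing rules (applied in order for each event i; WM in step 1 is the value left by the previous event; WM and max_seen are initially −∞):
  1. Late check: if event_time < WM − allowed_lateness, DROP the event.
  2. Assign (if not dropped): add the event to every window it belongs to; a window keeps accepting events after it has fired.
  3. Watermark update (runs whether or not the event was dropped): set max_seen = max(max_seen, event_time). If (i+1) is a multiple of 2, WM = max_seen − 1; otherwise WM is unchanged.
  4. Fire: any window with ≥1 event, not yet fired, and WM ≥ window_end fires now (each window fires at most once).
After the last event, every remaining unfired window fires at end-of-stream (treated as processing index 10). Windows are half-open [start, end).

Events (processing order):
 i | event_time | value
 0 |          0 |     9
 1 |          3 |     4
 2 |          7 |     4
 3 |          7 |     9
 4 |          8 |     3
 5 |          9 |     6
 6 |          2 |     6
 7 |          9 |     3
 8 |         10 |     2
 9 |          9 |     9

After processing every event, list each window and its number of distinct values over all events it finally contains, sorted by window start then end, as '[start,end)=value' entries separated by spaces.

i=0 t=0 v=9: → [0,2); WM=−∞
i=1 t=3 v=4: → [3,5),[2,4); WM=2; [0,2) fires=1
i=2 t=7 v=4: → [7,9),[6,8); WM=2
i=3 t=7 v=9: → [7,9),[6,8); WM=6; [2,4) fires=1 [3,5) fires=1
i=4 t=8 v=3: → [8,10),[7,9); WM=6
i=5 t=9 v=6: → [9,11),[8,10); WM=8; [6,8) fires=2
i=6 t=2 v=6: DROP (t<8-1); WM=8
i=7 t=9 v=3: → [9,11),[8,10); WM=8
i=8 t=10 v=2: → [10,12),[9,11); WM=8
i=9 t=9 v=9: → [9,11),[8,10); WM=9; [7,9) fires=3

[0,2)=1 [2,4)=1 [3,5)=1 [6,8)=2 [7,9)=3 [8,10)=3 [9,11)=4 [10,12)=1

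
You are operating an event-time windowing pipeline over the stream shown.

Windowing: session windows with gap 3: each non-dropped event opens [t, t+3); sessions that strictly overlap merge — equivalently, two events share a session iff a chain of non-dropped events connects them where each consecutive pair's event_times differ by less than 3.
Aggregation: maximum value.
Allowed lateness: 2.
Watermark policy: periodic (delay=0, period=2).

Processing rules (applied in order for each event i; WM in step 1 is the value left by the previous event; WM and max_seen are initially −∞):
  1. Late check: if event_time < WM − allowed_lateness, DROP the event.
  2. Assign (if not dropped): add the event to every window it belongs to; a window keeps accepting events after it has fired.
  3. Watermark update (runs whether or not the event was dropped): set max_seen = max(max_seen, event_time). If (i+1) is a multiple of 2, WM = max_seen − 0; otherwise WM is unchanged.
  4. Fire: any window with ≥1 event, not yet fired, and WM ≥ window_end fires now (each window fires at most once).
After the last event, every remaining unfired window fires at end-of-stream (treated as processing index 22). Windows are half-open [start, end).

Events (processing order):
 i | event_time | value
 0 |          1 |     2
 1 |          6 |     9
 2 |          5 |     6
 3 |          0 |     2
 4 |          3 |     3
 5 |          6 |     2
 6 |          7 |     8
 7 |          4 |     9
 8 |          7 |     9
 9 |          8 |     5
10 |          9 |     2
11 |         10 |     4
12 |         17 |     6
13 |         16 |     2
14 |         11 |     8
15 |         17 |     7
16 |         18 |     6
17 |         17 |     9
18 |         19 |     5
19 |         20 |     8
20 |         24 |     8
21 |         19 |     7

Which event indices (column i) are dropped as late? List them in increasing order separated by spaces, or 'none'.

3 4 14

i=0 t=1 v=2: → [1,4); WM=−∞
i=1 t=6 v=9: → [6,9); WM=6
i=2 t=5 v=6: → [5,9); WM=6
i=3 t=0 v=2: DROP (t<6-2); WM=6
i=4 t=3 v=3: DROP (t<6-2); WM=6
i=5 t=6 v=2: → [5,9); WM=6
i=6 t=7 v=8: → [5,10); WM=6
i=7 t=4 v=9: → [4,10); WM=7
i=8 t=7 v=9: → [4,10); WM=7
i=9 t=8 v=5: → [4,11); WM=8
i=10 t=9 v=2: → [4,12); WM=8
i=11 t=10 v=4: → [4,13); WM=10
i=12 t=17 v=6: → [17,20); WM=10
i=13 t=16 v=2: → [16,20); WM=17
i=14 t=11 v=8: DROP (t<17-2); WM=17
i=15 t=17 v=7: → [16,20); WM=17
i=16 t=18 v=6: → [16,21); WM=17
i=17 t=17 v=9: → [16,21); WM=18
i=18 t=19 v=5: → [16,22); WM=18
i=19 t=20 v=8: → [16,23); WM=20
i=20 t=24 v=8: → [24,27); WM=20
i=21 t=19 v=7: → [16,23); WM=24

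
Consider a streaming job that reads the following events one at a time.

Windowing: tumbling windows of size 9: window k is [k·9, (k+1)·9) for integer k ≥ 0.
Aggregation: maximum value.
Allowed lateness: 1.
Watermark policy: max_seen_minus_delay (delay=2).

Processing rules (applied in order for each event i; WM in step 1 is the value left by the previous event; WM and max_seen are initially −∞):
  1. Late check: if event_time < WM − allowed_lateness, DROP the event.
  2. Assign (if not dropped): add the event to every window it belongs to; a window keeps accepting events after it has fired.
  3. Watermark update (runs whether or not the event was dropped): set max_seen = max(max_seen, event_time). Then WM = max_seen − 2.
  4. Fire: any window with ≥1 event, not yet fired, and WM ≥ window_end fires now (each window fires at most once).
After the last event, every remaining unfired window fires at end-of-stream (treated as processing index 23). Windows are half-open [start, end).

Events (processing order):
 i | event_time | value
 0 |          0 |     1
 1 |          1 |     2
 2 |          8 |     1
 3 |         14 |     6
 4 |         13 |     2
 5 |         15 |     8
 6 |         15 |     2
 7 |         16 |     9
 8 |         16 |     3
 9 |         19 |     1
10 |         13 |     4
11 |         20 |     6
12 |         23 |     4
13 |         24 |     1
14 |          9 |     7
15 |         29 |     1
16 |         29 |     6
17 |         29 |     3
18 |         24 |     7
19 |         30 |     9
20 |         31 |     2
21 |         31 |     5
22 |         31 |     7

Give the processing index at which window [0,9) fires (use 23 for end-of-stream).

i=0 t=0 v=1: → [0,9); WM=-2
i=1 t=1 v=2: → [0,9); WM=-1
i=2 t=8 v=1: → [0,9); WM=6
i=3 t=14 v=6: → [9,18); WM=12; [0,9) fires=2
i=4 t=13 v=2: → [9,18); WM=12
i=5 t=15 v=8: → [9,18); WM=13
i=6 t=15 v=2: → [9,18); WM=13
i=7 t=16 v=9: → [9,18); WM=14
i=8 t=16 v=3: → [9,18); WM=14
i=9 t=19 v=1: → [18,27); WM=17
i=10 t=13 v=4: DROP (t<17-1); WM=17
i=11 t=20 v=6: → [18,27); WM=18; [9,18) fires=9
i=12 t=23 v=4: → [18,27); WM=21
i=13 t=24 v=1: → [18,27); WM=22
i=14 t=9 v=7: DROP (t<22-1); WM=22
i=15 t=29 v=1: → [27,36); WM=27; [18,27) fires=6
i=16 t=29 v=6: → [27,36); WM=27
i=17 t=29 v=3: → [27,36); WM=27
i=18 t=24 v=7: DROP (t<27-1); WM=27
i=19 t=30 v=9: → [27,36); WM=28
i=20 t=31 v=2: → [27,36); WM=29
i=21 t=31 v=5: → [27,36); WM=29
i=22 t=31 v=7: → [27,36); WM=29

3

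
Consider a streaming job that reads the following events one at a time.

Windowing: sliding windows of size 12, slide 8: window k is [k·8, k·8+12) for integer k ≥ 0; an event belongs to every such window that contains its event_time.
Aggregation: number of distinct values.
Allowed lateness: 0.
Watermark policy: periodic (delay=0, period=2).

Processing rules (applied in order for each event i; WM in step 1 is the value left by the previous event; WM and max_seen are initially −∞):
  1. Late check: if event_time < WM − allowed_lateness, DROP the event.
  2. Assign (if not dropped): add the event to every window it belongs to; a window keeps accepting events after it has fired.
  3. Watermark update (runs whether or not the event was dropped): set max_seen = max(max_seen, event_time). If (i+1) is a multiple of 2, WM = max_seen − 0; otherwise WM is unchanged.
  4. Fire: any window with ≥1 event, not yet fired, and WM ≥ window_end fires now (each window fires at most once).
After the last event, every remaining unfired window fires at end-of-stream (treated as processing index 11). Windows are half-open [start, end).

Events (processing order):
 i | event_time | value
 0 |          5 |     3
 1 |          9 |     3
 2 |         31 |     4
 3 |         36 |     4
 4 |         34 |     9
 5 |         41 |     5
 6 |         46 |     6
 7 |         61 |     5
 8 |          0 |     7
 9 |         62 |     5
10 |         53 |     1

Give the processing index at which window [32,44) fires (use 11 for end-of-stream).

i=0 t=5 v=3: → [0,12); WM=−∞
i=1 t=9 v=3: → [8,20),[0,12); WM=9
i=2 t=31 v=4: → [24,36); WM=9
i=3 t=36 v=4: → [32,44); WM=36; [0,12) fires=1 [8,20) fires=1 [24,36) fires=1
i=4 t=34 v=9: DROP (t<36-0); WM=36
i=5 t=41 v=5: → [40,52),[32,44); WM=41
i=6 t=46 v=6: → [40,52); WM=41
i=7 t=61 v=5: → [56,68); WM=61; [32,44) fires=2 [40,52) fires=2
i=8 t=0 v=7: DROP (t<61-0); WM=61
i=9 t=62 v=5: → [56,68); WM=62
i=10 t=53 v=1: DROP (t<62-0); WM=62

7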